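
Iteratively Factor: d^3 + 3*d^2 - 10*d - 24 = (d + 2)*(d^2 + d - 12) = (d + 2)*(d + 4)*(d - 3)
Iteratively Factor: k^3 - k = (k - 1)*(k^2 + k) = k*(k - 1)*(k + 1)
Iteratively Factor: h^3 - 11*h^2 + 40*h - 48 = (h - 4)*(h^2 - 7*h + 12) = (h - 4)*(h - 3)*(h - 4)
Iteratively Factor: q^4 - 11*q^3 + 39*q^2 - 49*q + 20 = (q - 4)*(q^3 - 7*q^2 + 11*q - 5) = (q - 4)*(q - 1)*(q^2 - 6*q + 5) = (q - 4)*(q - 1)^2*(q - 5)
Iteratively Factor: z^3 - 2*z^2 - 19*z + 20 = (z - 5)*(z^2 + 3*z - 4) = (z - 5)*(z - 1)*(z + 4)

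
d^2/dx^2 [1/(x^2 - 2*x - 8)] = 2*(x^2 - 2*x - 4*(x - 1)^2 - 8)/(-x^2 + 2*x + 8)^3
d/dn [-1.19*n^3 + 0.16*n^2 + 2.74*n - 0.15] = -3.57*n^2 + 0.32*n + 2.74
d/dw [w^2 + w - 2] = 2*w + 1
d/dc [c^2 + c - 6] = 2*c + 1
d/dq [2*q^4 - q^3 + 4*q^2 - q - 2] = 8*q^3 - 3*q^2 + 8*q - 1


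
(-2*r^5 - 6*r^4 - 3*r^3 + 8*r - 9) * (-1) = 2*r^5 + 6*r^4 + 3*r^3 - 8*r + 9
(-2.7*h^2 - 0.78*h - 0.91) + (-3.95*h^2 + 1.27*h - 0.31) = -6.65*h^2 + 0.49*h - 1.22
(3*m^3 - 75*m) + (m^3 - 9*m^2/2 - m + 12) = 4*m^3 - 9*m^2/2 - 76*m + 12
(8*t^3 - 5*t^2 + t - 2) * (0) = 0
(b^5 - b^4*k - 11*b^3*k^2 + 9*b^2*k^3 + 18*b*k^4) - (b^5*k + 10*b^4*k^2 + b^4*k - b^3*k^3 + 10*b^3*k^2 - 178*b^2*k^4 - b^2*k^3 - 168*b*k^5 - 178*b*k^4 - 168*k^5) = -b^5*k + b^5 - 10*b^4*k^2 - 2*b^4*k + b^3*k^3 - 21*b^3*k^2 + 178*b^2*k^4 + 10*b^2*k^3 + 168*b*k^5 + 196*b*k^4 + 168*k^5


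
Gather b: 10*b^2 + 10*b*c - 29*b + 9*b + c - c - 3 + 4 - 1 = 10*b^2 + b*(10*c - 20)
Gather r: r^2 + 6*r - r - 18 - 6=r^2 + 5*r - 24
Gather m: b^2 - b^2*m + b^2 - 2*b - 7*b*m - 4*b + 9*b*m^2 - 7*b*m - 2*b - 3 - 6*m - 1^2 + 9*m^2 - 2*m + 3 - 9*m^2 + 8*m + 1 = 2*b^2 + 9*b*m^2 - 8*b + m*(-b^2 - 14*b)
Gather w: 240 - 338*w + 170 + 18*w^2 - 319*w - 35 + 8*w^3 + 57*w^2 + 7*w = 8*w^3 + 75*w^2 - 650*w + 375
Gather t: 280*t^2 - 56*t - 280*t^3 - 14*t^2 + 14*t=-280*t^3 + 266*t^2 - 42*t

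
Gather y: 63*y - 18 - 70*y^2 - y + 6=-70*y^2 + 62*y - 12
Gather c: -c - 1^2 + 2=1 - c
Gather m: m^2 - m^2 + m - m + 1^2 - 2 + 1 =0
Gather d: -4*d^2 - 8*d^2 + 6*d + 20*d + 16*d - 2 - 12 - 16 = -12*d^2 + 42*d - 30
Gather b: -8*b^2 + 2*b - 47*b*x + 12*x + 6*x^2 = -8*b^2 + b*(2 - 47*x) + 6*x^2 + 12*x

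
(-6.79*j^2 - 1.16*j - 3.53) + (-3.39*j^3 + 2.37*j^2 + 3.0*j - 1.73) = -3.39*j^3 - 4.42*j^2 + 1.84*j - 5.26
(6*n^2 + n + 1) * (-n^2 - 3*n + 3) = -6*n^4 - 19*n^3 + 14*n^2 + 3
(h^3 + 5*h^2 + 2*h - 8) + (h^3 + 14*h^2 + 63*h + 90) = 2*h^3 + 19*h^2 + 65*h + 82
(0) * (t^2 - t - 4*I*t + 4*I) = 0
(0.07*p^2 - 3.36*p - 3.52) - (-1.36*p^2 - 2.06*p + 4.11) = 1.43*p^2 - 1.3*p - 7.63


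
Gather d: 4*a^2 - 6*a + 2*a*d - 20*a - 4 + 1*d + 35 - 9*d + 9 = 4*a^2 - 26*a + d*(2*a - 8) + 40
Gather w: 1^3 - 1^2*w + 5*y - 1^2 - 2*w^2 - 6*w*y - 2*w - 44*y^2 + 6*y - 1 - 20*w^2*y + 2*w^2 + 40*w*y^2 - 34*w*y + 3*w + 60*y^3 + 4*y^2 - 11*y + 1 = -20*w^2*y + w*(40*y^2 - 40*y) + 60*y^3 - 40*y^2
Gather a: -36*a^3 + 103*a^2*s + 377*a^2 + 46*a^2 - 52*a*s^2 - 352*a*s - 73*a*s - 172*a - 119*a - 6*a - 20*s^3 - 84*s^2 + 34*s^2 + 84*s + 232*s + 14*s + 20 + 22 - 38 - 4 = -36*a^3 + a^2*(103*s + 423) + a*(-52*s^2 - 425*s - 297) - 20*s^3 - 50*s^2 + 330*s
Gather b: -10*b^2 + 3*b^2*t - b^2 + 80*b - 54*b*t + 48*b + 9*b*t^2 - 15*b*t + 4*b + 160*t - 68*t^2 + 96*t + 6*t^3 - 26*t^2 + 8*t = b^2*(3*t - 11) + b*(9*t^2 - 69*t + 132) + 6*t^3 - 94*t^2 + 264*t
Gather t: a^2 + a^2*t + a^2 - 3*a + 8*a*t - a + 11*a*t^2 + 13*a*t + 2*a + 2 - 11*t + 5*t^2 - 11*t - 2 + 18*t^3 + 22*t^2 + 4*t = 2*a^2 - 2*a + 18*t^3 + t^2*(11*a + 27) + t*(a^2 + 21*a - 18)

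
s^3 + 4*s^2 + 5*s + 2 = (s + 1)^2*(s + 2)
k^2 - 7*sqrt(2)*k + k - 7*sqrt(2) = (k + 1)*(k - 7*sqrt(2))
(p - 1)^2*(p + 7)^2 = p^4 + 12*p^3 + 22*p^2 - 84*p + 49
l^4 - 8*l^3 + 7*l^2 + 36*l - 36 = (l - 6)*(l - 3)*(l - 1)*(l + 2)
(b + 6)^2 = b^2 + 12*b + 36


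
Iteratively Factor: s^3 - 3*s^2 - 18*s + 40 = (s - 2)*(s^2 - s - 20) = (s - 5)*(s - 2)*(s + 4)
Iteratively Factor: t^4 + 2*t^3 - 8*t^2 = (t)*(t^3 + 2*t^2 - 8*t) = t*(t - 2)*(t^2 + 4*t) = t*(t - 2)*(t + 4)*(t)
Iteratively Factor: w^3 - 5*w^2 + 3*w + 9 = (w - 3)*(w^2 - 2*w - 3) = (w - 3)*(w + 1)*(w - 3)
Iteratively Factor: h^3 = (h)*(h^2) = h^2*(h)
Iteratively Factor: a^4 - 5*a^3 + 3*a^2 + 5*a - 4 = (a - 1)*(a^3 - 4*a^2 - a + 4) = (a - 1)^2*(a^2 - 3*a - 4) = (a - 4)*(a - 1)^2*(a + 1)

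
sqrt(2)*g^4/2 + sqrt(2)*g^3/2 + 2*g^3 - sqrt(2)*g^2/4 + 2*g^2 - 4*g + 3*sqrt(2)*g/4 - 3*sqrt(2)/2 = (g - 1)*(g + 2)*(g + 3*sqrt(2)/2)*(sqrt(2)*g/2 + 1/2)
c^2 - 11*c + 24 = (c - 8)*(c - 3)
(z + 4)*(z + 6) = z^2 + 10*z + 24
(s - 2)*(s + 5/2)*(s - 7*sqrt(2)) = s^3 - 7*sqrt(2)*s^2 + s^2/2 - 5*s - 7*sqrt(2)*s/2 + 35*sqrt(2)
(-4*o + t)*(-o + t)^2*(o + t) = -4*o^4 + 5*o^3*t + 3*o^2*t^2 - 5*o*t^3 + t^4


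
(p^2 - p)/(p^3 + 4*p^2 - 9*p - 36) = p*(p - 1)/(p^3 + 4*p^2 - 9*p - 36)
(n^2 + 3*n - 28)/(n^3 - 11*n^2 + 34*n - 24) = (n + 7)/(n^2 - 7*n + 6)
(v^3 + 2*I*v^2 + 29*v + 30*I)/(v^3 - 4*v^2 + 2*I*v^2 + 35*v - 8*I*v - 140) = (v^2 + 7*I*v - 6)/(v^2 + v*(-4 + 7*I) - 28*I)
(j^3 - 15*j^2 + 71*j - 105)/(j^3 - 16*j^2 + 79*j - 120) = (j - 7)/(j - 8)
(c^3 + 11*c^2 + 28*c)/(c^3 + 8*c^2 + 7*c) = (c + 4)/(c + 1)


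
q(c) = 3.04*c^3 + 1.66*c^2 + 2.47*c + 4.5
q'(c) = 9.12*c^2 + 3.32*c + 2.47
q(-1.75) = -11.03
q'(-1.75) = 24.59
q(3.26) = 135.52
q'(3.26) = 110.22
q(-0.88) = 1.54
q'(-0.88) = 6.61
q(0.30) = 5.47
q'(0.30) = 4.29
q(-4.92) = -329.52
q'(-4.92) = 206.90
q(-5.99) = -604.10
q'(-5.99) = 309.81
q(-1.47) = -5.20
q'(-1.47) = 17.30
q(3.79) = 203.20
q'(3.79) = 146.05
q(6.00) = 735.72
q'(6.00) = 350.71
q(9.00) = 2377.35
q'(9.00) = 771.07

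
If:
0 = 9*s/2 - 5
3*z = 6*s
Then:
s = 10/9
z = 20/9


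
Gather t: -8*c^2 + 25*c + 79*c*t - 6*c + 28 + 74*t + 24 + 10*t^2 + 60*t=-8*c^2 + 19*c + 10*t^2 + t*(79*c + 134) + 52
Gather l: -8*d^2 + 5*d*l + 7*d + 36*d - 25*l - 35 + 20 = -8*d^2 + 43*d + l*(5*d - 25) - 15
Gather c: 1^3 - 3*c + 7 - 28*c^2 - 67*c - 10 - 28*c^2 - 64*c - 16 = -56*c^2 - 134*c - 18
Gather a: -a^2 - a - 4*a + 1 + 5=-a^2 - 5*a + 6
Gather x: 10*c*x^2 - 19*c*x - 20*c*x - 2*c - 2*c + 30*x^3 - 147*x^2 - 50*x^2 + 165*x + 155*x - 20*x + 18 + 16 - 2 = -4*c + 30*x^3 + x^2*(10*c - 197) + x*(300 - 39*c) + 32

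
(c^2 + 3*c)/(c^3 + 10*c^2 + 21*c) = 1/(c + 7)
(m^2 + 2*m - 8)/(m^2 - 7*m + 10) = (m + 4)/(m - 5)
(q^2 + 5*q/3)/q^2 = (q + 5/3)/q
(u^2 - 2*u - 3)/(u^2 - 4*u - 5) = (u - 3)/(u - 5)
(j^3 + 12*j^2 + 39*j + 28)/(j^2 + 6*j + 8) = (j^2 + 8*j + 7)/(j + 2)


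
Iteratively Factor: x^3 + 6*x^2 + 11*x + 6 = (x + 2)*(x^2 + 4*x + 3) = (x + 2)*(x + 3)*(x + 1)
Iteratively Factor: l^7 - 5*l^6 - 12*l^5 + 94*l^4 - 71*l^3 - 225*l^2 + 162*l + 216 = (l + 1)*(l^6 - 6*l^5 - 6*l^4 + 100*l^3 - 171*l^2 - 54*l + 216) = (l + 1)^2*(l^5 - 7*l^4 + l^3 + 99*l^2 - 270*l + 216) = (l - 2)*(l + 1)^2*(l^4 - 5*l^3 - 9*l^2 + 81*l - 108) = (l - 3)*(l - 2)*(l + 1)^2*(l^3 - 2*l^2 - 15*l + 36) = (l - 3)^2*(l - 2)*(l + 1)^2*(l^2 + l - 12) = (l - 3)^3*(l - 2)*(l + 1)^2*(l + 4)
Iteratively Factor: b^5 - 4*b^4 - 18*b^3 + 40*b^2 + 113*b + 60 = (b - 4)*(b^4 - 18*b^2 - 32*b - 15) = (b - 4)*(b + 3)*(b^3 - 3*b^2 - 9*b - 5) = (b - 5)*(b - 4)*(b + 3)*(b^2 + 2*b + 1) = (b - 5)*(b - 4)*(b + 1)*(b + 3)*(b + 1)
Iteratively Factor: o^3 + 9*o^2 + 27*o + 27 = (o + 3)*(o^2 + 6*o + 9) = (o + 3)^2*(o + 3)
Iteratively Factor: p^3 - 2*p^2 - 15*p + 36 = (p + 4)*(p^2 - 6*p + 9) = (p - 3)*(p + 4)*(p - 3)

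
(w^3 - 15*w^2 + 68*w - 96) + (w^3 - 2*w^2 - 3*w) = 2*w^3 - 17*w^2 + 65*w - 96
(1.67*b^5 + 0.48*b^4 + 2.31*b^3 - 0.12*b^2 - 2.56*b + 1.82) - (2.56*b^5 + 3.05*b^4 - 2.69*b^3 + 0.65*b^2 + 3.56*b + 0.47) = -0.89*b^5 - 2.57*b^4 + 5.0*b^3 - 0.77*b^2 - 6.12*b + 1.35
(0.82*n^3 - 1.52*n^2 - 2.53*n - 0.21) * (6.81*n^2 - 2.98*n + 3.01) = 5.5842*n^5 - 12.7948*n^4 - 10.2315*n^3 + 1.5341*n^2 - 6.9895*n - 0.6321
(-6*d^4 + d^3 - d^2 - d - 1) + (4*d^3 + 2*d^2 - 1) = -6*d^4 + 5*d^3 + d^2 - d - 2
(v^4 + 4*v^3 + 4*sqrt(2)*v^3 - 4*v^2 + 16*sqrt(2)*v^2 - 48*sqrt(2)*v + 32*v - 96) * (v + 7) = v^5 + 4*sqrt(2)*v^4 + 11*v^4 + 24*v^3 + 44*sqrt(2)*v^3 + 4*v^2 + 64*sqrt(2)*v^2 - 336*sqrt(2)*v + 128*v - 672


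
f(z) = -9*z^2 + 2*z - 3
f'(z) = 2 - 18*z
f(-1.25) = -19.56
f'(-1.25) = 24.50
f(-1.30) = -20.81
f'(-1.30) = 25.40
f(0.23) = -3.02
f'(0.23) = -2.14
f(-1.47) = -25.39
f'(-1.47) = 28.46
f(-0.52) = -6.47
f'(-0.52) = 11.36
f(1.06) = -10.99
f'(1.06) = -17.08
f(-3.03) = -91.69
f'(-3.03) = 56.54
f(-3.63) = -128.85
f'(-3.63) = 67.34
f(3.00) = -78.00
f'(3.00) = -52.00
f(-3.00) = -90.00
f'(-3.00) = 56.00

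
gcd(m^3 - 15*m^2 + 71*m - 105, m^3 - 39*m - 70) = m - 7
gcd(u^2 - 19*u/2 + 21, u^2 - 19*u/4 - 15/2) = u - 6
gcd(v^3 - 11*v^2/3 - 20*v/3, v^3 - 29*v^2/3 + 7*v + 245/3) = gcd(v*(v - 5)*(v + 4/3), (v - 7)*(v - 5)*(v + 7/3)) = v - 5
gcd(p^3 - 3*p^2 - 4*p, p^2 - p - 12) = p - 4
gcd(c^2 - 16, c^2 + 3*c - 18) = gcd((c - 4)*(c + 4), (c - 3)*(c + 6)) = 1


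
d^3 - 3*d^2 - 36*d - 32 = (d - 8)*(d + 1)*(d + 4)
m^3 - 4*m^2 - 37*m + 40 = (m - 8)*(m - 1)*(m + 5)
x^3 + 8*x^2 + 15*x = x*(x + 3)*(x + 5)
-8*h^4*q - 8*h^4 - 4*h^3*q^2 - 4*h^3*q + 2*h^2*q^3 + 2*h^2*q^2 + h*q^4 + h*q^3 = (-2*h + q)*(2*h + q)^2*(h*q + h)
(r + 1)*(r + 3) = r^2 + 4*r + 3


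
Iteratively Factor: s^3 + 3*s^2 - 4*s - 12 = (s - 2)*(s^2 + 5*s + 6) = (s - 2)*(s + 2)*(s + 3)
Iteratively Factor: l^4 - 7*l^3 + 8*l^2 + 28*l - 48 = (l - 4)*(l^3 - 3*l^2 - 4*l + 12) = (l - 4)*(l - 2)*(l^2 - l - 6) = (l - 4)*(l - 2)*(l + 2)*(l - 3)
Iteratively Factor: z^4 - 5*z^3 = (z)*(z^3 - 5*z^2) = z*(z - 5)*(z^2) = z^2*(z - 5)*(z)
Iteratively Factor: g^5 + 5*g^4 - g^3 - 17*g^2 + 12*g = (g - 1)*(g^4 + 6*g^3 + 5*g^2 - 12*g) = (g - 1)*(g + 4)*(g^3 + 2*g^2 - 3*g) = g*(g - 1)*(g + 4)*(g^2 + 2*g - 3) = g*(g - 1)*(g + 3)*(g + 4)*(g - 1)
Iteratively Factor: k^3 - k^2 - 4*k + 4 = (k + 2)*(k^2 - 3*k + 2) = (k - 1)*(k + 2)*(k - 2)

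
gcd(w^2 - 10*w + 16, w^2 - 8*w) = w - 8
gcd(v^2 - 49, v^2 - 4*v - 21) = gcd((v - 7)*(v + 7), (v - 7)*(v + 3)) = v - 7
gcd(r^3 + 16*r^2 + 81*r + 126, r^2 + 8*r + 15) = r + 3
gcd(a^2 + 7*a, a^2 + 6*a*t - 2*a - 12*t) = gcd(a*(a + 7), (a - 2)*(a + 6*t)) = 1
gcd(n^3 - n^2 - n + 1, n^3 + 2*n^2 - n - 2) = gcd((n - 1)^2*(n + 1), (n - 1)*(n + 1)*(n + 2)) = n^2 - 1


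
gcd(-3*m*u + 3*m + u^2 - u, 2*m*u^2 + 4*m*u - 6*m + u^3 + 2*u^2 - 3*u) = u - 1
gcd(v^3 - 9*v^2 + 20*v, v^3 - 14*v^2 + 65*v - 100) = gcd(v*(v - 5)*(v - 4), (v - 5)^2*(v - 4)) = v^2 - 9*v + 20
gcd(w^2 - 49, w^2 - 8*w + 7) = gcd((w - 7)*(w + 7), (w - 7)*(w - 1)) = w - 7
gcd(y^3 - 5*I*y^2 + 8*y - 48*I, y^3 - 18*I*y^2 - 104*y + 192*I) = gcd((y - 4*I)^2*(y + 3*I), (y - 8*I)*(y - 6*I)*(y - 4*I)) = y - 4*I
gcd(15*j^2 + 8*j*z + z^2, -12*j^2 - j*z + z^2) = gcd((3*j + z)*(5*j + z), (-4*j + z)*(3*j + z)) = 3*j + z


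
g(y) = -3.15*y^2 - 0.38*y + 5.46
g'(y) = -6.3*y - 0.38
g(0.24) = 5.19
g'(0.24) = -1.89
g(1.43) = -1.52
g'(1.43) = -9.39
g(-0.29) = 5.31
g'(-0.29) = 1.45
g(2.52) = -15.50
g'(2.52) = -16.26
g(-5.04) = -72.64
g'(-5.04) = 31.37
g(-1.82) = -4.28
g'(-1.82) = 11.09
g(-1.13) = 1.87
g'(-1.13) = 6.74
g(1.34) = -0.71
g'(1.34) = -8.82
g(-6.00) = -105.66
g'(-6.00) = 37.42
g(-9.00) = -246.27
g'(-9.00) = 56.32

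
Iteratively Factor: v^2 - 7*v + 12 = (v - 4)*(v - 3)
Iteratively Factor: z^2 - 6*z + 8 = (z - 4)*(z - 2)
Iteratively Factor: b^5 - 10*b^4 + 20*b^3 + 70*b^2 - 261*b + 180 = (b + 3)*(b^4 - 13*b^3 + 59*b^2 - 107*b + 60) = (b - 3)*(b + 3)*(b^3 - 10*b^2 + 29*b - 20) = (b - 4)*(b - 3)*(b + 3)*(b^2 - 6*b + 5) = (b - 4)*(b - 3)*(b - 1)*(b + 3)*(b - 5)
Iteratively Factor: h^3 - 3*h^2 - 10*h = (h + 2)*(h^2 - 5*h) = h*(h + 2)*(h - 5)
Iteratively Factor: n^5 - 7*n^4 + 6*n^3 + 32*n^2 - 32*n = (n)*(n^4 - 7*n^3 + 6*n^2 + 32*n - 32) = n*(n - 4)*(n^3 - 3*n^2 - 6*n + 8) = n*(n - 4)^2*(n^2 + n - 2) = n*(n - 4)^2*(n + 2)*(n - 1)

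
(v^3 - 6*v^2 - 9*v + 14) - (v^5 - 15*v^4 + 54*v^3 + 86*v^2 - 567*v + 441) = -v^5 + 15*v^4 - 53*v^3 - 92*v^2 + 558*v - 427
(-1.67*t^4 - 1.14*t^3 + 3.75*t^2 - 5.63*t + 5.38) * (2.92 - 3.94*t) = 6.5798*t^5 - 0.3848*t^4 - 18.1038*t^3 + 33.1322*t^2 - 37.6368*t + 15.7096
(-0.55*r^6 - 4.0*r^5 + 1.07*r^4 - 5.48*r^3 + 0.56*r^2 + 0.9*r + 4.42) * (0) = 0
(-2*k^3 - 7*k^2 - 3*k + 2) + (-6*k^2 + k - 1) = -2*k^3 - 13*k^2 - 2*k + 1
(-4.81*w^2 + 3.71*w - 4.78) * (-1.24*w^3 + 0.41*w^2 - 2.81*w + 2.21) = 5.9644*w^5 - 6.5725*w^4 + 20.9644*w^3 - 23.015*w^2 + 21.6309*w - 10.5638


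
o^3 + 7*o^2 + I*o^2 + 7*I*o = o*(o + 7)*(o + I)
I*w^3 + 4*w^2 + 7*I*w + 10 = (w - 5*I)*(w + 2*I)*(I*w + 1)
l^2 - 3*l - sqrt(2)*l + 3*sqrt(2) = (l - 3)*(l - sqrt(2))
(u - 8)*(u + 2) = u^2 - 6*u - 16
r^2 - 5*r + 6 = (r - 3)*(r - 2)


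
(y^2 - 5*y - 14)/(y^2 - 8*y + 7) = (y + 2)/(y - 1)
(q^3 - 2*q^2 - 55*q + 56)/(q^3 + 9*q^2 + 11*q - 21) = (q - 8)/(q + 3)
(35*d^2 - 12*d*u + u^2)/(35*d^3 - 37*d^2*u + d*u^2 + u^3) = (-7*d + u)/(-7*d^2 + 6*d*u + u^2)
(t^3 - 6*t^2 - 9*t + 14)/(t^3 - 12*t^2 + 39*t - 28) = (t + 2)/(t - 4)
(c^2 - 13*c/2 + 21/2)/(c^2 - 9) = (c - 7/2)/(c + 3)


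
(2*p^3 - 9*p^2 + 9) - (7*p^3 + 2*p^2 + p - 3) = -5*p^3 - 11*p^2 - p + 12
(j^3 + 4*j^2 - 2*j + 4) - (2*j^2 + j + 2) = j^3 + 2*j^2 - 3*j + 2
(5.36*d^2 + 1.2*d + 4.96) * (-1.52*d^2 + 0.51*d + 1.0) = -8.1472*d^4 + 0.9096*d^3 - 1.5672*d^2 + 3.7296*d + 4.96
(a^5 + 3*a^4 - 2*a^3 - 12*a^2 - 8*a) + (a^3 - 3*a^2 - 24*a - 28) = a^5 + 3*a^4 - a^3 - 15*a^2 - 32*a - 28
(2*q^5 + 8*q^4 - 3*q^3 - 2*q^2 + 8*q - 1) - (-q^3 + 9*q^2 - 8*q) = 2*q^5 + 8*q^4 - 2*q^3 - 11*q^2 + 16*q - 1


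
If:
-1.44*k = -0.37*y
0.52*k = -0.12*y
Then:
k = 0.00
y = 0.00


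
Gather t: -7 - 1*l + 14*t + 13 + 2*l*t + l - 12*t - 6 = t*(2*l + 2)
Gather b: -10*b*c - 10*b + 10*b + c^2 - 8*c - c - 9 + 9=-10*b*c + c^2 - 9*c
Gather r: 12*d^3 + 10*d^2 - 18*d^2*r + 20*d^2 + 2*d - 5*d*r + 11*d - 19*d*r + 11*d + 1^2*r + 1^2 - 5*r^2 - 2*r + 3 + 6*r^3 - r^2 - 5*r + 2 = 12*d^3 + 30*d^2 + 24*d + 6*r^3 - 6*r^2 + r*(-18*d^2 - 24*d - 6) + 6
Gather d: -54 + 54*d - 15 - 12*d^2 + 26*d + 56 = -12*d^2 + 80*d - 13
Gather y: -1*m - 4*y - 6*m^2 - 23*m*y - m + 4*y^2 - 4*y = -6*m^2 - 2*m + 4*y^2 + y*(-23*m - 8)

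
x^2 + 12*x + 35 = (x + 5)*(x + 7)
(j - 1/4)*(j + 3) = j^2 + 11*j/4 - 3/4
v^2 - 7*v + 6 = (v - 6)*(v - 1)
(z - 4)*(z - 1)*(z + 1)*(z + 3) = z^4 - z^3 - 13*z^2 + z + 12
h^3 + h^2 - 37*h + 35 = (h - 5)*(h - 1)*(h + 7)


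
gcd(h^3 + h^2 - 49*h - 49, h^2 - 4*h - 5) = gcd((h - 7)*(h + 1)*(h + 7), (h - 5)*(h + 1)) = h + 1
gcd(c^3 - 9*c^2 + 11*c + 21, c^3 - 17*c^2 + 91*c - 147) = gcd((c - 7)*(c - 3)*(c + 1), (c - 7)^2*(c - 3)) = c^2 - 10*c + 21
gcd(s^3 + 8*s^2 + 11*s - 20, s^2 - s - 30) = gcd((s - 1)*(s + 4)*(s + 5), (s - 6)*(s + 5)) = s + 5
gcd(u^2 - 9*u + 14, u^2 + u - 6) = u - 2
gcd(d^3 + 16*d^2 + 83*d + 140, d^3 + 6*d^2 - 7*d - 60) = d^2 + 9*d + 20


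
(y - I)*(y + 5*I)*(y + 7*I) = y^3 + 11*I*y^2 - 23*y + 35*I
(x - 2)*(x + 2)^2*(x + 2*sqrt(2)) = x^4 + 2*x^3 + 2*sqrt(2)*x^3 - 4*x^2 + 4*sqrt(2)*x^2 - 8*sqrt(2)*x - 8*x - 16*sqrt(2)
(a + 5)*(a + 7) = a^2 + 12*a + 35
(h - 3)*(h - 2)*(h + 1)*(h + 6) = h^4 + 2*h^3 - 23*h^2 + 12*h + 36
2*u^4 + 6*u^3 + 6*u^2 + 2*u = u*(u + 1)*(sqrt(2)*u + sqrt(2))^2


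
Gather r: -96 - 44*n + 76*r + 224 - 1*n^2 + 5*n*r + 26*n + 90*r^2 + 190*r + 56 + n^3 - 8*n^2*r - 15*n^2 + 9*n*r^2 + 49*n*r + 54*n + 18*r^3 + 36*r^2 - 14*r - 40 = n^3 - 16*n^2 + 36*n + 18*r^3 + r^2*(9*n + 126) + r*(-8*n^2 + 54*n + 252) + 144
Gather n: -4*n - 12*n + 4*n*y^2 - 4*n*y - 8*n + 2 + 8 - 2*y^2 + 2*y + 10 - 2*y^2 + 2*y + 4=n*(4*y^2 - 4*y - 24) - 4*y^2 + 4*y + 24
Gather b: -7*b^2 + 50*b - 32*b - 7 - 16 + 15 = -7*b^2 + 18*b - 8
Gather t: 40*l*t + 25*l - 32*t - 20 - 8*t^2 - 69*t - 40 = 25*l - 8*t^2 + t*(40*l - 101) - 60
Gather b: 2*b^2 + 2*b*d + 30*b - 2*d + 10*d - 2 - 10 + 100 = 2*b^2 + b*(2*d + 30) + 8*d + 88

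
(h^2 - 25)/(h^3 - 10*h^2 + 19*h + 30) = (h + 5)/(h^2 - 5*h - 6)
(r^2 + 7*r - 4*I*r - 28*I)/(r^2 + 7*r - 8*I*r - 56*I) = (r - 4*I)/(r - 8*I)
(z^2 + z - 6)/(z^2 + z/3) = 3*(z^2 + z - 6)/(z*(3*z + 1))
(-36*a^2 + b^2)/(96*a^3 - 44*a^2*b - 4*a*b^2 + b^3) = (-6*a + b)/(16*a^2 - 10*a*b + b^2)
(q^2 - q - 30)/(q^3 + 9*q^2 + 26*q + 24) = (q^2 - q - 30)/(q^3 + 9*q^2 + 26*q + 24)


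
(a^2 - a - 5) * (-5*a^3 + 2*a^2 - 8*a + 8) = -5*a^5 + 7*a^4 + 15*a^3 + 6*a^2 + 32*a - 40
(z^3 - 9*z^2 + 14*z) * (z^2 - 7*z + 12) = z^5 - 16*z^4 + 89*z^3 - 206*z^2 + 168*z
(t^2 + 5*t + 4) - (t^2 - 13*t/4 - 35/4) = 33*t/4 + 51/4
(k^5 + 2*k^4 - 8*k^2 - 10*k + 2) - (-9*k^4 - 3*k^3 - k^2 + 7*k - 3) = k^5 + 11*k^4 + 3*k^3 - 7*k^2 - 17*k + 5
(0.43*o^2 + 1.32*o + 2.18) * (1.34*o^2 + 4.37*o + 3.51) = 0.5762*o^4 + 3.6479*o^3 + 10.1989*o^2 + 14.1598*o + 7.6518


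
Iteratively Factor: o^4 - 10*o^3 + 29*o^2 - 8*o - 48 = (o + 1)*(o^3 - 11*o^2 + 40*o - 48) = (o - 4)*(o + 1)*(o^2 - 7*o + 12) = (o - 4)^2*(o + 1)*(o - 3)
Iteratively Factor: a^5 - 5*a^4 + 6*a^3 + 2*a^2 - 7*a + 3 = (a - 1)*(a^4 - 4*a^3 + 2*a^2 + 4*a - 3) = (a - 1)^2*(a^3 - 3*a^2 - a + 3) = (a - 1)^3*(a^2 - 2*a - 3) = (a - 3)*(a - 1)^3*(a + 1)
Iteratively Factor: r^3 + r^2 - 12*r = (r - 3)*(r^2 + 4*r) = (r - 3)*(r + 4)*(r)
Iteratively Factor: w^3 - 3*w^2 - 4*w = (w + 1)*(w^2 - 4*w) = (w - 4)*(w + 1)*(w)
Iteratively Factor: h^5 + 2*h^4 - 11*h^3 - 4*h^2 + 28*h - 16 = (h - 2)*(h^4 + 4*h^3 - 3*h^2 - 10*h + 8) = (h - 2)*(h - 1)*(h^3 + 5*h^2 + 2*h - 8) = (h - 2)*(h - 1)*(h + 4)*(h^2 + h - 2) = (h - 2)*(h - 1)^2*(h + 4)*(h + 2)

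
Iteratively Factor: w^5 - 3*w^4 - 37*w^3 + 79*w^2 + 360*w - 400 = (w - 1)*(w^4 - 2*w^3 - 39*w^2 + 40*w + 400) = (w - 1)*(w + 4)*(w^3 - 6*w^2 - 15*w + 100) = (w - 5)*(w - 1)*(w + 4)*(w^2 - w - 20) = (w - 5)*(w - 1)*(w + 4)^2*(w - 5)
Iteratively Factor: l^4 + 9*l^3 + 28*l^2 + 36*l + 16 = (l + 1)*(l^3 + 8*l^2 + 20*l + 16) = (l + 1)*(l + 4)*(l^2 + 4*l + 4) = (l + 1)*(l + 2)*(l + 4)*(l + 2)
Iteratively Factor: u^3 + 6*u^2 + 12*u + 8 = (u + 2)*(u^2 + 4*u + 4) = (u + 2)^2*(u + 2)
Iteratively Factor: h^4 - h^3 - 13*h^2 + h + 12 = (h + 1)*(h^3 - 2*h^2 - 11*h + 12) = (h + 1)*(h + 3)*(h^2 - 5*h + 4) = (h - 1)*(h + 1)*(h + 3)*(h - 4)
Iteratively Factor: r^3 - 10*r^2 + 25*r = (r)*(r^2 - 10*r + 25) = r*(r - 5)*(r - 5)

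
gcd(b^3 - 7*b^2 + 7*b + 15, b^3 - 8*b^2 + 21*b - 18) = b - 3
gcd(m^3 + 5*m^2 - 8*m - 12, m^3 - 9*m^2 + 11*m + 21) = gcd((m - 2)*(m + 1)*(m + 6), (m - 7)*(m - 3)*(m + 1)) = m + 1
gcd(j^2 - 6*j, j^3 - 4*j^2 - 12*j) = j^2 - 6*j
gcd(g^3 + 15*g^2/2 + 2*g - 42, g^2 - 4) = g - 2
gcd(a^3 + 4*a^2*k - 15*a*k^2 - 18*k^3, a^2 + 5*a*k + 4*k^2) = a + k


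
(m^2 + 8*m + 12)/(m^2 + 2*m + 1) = (m^2 + 8*m + 12)/(m^2 + 2*m + 1)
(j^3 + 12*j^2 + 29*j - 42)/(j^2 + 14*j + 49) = (j^2 + 5*j - 6)/(j + 7)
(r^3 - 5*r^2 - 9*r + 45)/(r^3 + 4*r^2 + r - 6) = (r^2 - 8*r + 15)/(r^2 + r - 2)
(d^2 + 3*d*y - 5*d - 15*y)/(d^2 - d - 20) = (d + 3*y)/(d + 4)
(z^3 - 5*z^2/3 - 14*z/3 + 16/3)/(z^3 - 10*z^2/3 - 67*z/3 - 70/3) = (3*z^2 - 11*z + 8)/(3*z^2 - 16*z - 35)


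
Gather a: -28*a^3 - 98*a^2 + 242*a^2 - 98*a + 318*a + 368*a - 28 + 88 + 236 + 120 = -28*a^3 + 144*a^2 + 588*a + 416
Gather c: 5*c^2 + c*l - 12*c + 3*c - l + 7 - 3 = 5*c^2 + c*(l - 9) - l + 4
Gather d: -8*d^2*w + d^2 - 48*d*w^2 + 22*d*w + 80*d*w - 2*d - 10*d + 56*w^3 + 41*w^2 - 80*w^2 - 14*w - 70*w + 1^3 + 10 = d^2*(1 - 8*w) + d*(-48*w^2 + 102*w - 12) + 56*w^3 - 39*w^2 - 84*w + 11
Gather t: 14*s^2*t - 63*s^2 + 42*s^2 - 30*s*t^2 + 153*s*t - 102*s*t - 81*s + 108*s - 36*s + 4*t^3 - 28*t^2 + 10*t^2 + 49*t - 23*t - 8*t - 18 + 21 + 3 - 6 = -21*s^2 - 9*s + 4*t^3 + t^2*(-30*s - 18) + t*(14*s^2 + 51*s + 18)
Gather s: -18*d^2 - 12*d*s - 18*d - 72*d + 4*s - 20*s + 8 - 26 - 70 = -18*d^2 - 90*d + s*(-12*d - 16) - 88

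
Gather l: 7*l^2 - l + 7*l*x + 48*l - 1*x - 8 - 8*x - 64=7*l^2 + l*(7*x + 47) - 9*x - 72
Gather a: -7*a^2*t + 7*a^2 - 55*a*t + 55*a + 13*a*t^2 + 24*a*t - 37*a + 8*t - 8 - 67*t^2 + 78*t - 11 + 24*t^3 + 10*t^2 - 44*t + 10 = a^2*(7 - 7*t) + a*(13*t^2 - 31*t + 18) + 24*t^3 - 57*t^2 + 42*t - 9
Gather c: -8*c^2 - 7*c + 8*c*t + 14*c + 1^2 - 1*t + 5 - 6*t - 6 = -8*c^2 + c*(8*t + 7) - 7*t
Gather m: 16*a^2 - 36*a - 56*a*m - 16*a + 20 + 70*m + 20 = 16*a^2 - 52*a + m*(70 - 56*a) + 40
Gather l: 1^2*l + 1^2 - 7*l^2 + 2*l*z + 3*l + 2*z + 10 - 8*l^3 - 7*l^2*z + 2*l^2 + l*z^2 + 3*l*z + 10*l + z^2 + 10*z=-8*l^3 + l^2*(-7*z - 5) + l*(z^2 + 5*z + 14) + z^2 + 12*z + 11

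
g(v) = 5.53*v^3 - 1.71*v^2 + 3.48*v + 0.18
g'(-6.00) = 621.24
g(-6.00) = -1276.74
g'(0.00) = 3.48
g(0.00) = 0.18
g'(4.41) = 311.04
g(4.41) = 456.56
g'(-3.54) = 223.49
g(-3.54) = -278.89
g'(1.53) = 37.08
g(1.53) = 21.31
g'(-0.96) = 22.05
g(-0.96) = -9.63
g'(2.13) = 71.46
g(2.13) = 53.27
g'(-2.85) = 147.98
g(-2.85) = -151.64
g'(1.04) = 17.87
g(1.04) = 8.17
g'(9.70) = 1531.26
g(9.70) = 4920.12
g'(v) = 16.59*v^2 - 3.42*v + 3.48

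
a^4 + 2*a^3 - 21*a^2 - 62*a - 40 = (a - 5)*(a + 1)*(a + 2)*(a + 4)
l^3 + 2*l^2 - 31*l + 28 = (l - 4)*(l - 1)*(l + 7)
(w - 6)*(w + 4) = w^2 - 2*w - 24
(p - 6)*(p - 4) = p^2 - 10*p + 24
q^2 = q^2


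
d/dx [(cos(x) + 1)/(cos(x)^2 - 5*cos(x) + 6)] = (cos(x)^2 + 2*cos(x) - 11)*sin(x)/(cos(x)^2 - 5*cos(x) + 6)^2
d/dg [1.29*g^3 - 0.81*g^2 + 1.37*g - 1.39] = 3.87*g^2 - 1.62*g + 1.37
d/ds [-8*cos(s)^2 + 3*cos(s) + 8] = (16*cos(s) - 3)*sin(s)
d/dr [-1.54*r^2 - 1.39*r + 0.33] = -3.08*r - 1.39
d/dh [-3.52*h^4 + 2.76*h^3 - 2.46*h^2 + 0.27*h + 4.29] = -14.08*h^3 + 8.28*h^2 - 4.92*h + 0.27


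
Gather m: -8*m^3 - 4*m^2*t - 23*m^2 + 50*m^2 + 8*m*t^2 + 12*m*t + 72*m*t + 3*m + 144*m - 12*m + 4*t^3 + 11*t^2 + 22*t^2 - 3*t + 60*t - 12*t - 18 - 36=-8*m^3 + m^2*(27 - 4*t) + m*(8*t^2 + 84*t + 135) + 4*t^3 + 33*t^2 + 45*t - 54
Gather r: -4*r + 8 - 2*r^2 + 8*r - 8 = -2*r^2 + 4*r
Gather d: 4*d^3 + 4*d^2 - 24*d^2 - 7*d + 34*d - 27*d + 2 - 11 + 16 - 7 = 4*d^3 - 20*d^2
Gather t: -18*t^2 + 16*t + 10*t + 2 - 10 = -18*t^2 + 26*t - 8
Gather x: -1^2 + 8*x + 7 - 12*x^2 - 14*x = -12*x^2 - 6*x + 6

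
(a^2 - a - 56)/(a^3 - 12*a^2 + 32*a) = (a + 7)/(a*(a - 4))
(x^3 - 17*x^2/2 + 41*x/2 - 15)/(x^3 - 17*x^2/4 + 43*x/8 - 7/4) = 4*(2*x^2 - 13*x + 15)/(8*x^2 - 18*x + 7)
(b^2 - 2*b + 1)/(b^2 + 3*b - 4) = (b - 1)/(b + 4)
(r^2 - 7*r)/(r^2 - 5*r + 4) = r*(r - 7)/(r^2 - 5*r + 4)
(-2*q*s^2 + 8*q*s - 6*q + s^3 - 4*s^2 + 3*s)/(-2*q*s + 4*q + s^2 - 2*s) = (s^2 - 4*s + 3)/(s - 2)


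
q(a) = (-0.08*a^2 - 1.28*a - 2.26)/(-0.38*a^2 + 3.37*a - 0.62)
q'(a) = (-0.16*a - 1.28)/(-0.38*a^2 + 3.37*a - 0.62) + (0.76*a - 3.37)*(-0.08*a^2 - 1.28*a - 2.26)/(-0.38*a^2 + 3.37*a - 0.62)^2 = (-0.756*a^2 - 1.6184*a + 8.4098)/(0.1444*a^4 - 2.5612*a^3 + 11.8281*a^2 - 4.1788*a + 0.3844)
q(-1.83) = 0.02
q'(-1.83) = 0.14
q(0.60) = -2.42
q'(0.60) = 4.48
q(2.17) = -1.10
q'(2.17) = 0.06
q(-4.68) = -0.08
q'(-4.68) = -0.00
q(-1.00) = 0.24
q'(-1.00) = 0.49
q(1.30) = -1.30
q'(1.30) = 0.52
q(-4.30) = -0.08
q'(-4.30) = 0.00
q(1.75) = -1.15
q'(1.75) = 0.19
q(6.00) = -2.17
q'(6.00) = -0.81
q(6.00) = -2.17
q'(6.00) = -0.81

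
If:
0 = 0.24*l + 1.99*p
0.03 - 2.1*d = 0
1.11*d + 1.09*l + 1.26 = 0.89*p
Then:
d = 0.01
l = -1.07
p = 0.13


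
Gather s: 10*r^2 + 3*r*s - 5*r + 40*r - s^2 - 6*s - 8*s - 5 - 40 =10*r^2 + 35*r - s^2 + s*(3*r - 14) - 45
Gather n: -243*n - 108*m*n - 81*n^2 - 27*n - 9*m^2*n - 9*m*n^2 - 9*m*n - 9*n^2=n^2*(-9*m - 90) + n*(-9*m^2 - 117*m - 270)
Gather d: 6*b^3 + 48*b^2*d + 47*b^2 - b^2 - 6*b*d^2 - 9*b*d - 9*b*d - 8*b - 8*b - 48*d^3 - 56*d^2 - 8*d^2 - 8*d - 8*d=6*b^3 + 46*b^2 - 16*b - 48*d^3 + d^2*(-6*b - 64) + d*(48*b^2 - 18*b - 16)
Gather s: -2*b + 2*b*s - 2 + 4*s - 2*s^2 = -2*b - 2*s^2 + s*(2*b + 4) - 2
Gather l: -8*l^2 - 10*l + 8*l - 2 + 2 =-8*l^2 - 2*l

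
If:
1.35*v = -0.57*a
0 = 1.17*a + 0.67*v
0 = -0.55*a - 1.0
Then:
No Solution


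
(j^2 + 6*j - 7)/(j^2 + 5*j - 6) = (j + 7)/(j + 6)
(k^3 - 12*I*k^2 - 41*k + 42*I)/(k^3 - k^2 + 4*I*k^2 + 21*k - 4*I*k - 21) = (k^2 - 9*I*k - 14)/(k^2 + k*(-1 + 7*I) - 7*I)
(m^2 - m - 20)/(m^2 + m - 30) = (m + 4)/(m + 6)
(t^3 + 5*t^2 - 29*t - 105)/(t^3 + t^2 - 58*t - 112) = (t^2 - 2*t - 15)/(t^2 - 6*t - 16)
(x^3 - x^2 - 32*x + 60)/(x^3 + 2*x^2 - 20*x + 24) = (x - 5)/(x - 2)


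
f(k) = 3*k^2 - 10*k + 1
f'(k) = 6*k - 10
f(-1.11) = 15.80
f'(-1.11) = -16.66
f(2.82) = -3.34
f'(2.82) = 6.92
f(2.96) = -2.32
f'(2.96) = 7.76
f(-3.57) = 74.93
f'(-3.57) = -31.42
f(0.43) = -2.75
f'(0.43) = -7.42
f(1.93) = -7.13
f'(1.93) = 1.58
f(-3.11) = 61.12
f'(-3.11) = -28.66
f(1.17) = -6.59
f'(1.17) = -2.98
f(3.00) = -2.00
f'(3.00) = 8.00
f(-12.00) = 553.00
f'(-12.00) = -82.00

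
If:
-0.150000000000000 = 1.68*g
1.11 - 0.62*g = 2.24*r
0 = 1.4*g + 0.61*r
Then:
No Solution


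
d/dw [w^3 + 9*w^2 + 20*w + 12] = 3*w^2 + 18*w + 20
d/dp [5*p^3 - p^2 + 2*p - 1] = 15*p^2 - 2*p + 2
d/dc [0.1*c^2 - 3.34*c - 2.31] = 0.2*c - 3.34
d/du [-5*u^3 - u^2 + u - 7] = -15*u^2 - 2*u + 1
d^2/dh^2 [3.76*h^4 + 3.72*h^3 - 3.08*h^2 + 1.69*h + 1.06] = 45.12*h^2 + 22.32*h - 6.16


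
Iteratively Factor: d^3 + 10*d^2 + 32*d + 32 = (d + 2)*(d^2 + 8*d + 16) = (d + 2)*(d + 4)*(d + 4)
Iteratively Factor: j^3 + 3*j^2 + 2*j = (j + 2)*(j^2 + j) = j*(j + 2)*(j + 1)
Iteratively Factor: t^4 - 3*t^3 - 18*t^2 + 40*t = (t)*(t^3 - 3*t^2 - 18*t + 40) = t*(t + 4)*(t^2 - 7*t + 10) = t*(t - 2)*(t + 4)*(t - 5)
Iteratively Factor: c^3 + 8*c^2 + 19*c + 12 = (c + 1)*(c^2 + 7*c + 12) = (c + 1)*(c + 4)*(c + 3)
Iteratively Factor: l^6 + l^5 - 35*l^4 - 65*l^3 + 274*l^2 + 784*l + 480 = (l + 4)*(l^5 - 3*l^4 - 23*l^3 + 27*l^2 + 166*l + 120) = (l - 5)*(l + 4)*(l^4 + 2*l^3 - 13*l^2 - 38*l - 24) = (l - 5)*(l - 4)*(l + 4)*(l^3 + 6*l^2 + 11*l + 6) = (l - 5)*(l - 4)*(l + 1)*(l + 4)*(l^2 + 5*l + 6) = (l - 5)*(l - 4)*(l + 1)*(l + 2)*(l + 4)*(l + 3)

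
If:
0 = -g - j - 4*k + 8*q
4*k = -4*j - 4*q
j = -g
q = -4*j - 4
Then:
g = 12/11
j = -12/11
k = 8/11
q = 4/11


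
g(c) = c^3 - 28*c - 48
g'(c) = 3*c^2 - 28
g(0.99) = -74.75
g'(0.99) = -25.06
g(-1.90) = -1.66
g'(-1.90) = -17.17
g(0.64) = -65.66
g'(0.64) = -26.77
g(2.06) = -96.94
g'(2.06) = -15.27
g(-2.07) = 1.09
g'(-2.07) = -15.15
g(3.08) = -105.02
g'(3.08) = 0.46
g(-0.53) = -33.31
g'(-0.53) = -27.16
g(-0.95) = -22.26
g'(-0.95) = -25.29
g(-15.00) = -3003.00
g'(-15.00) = 647.00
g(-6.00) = -96.00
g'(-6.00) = 80.00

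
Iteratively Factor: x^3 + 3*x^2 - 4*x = (x + 4)*(x^2 - x) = (x - 1)*(x + 4)*(x)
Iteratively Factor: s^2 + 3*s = (s)*(s + 3)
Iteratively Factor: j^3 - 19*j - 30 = (j + 3)*(j^2 - 3*j - 10) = (j - 5)*(j + 3)*(j + 2)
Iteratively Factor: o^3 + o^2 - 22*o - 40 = (o - 5)*(o^2 + 6*o + 8) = (o - 5)*(o + 4)*(o + 2)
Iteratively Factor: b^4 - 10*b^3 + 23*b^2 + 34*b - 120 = (b - 5)*(b^3 - 5*b^2 - 2*b + 24) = (b - 5)*(b - 3)*(b^2 - 2*b - 8) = (b - 5)*(b - 3)*(b + 2)*(b - 4)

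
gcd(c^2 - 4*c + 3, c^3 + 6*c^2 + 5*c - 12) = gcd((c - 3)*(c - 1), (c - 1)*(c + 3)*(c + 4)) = c - 1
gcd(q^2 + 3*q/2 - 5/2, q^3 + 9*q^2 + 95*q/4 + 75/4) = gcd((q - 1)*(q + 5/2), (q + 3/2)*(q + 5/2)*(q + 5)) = q + 5/2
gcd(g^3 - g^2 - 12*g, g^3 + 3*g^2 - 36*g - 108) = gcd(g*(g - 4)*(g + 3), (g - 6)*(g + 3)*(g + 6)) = g + 3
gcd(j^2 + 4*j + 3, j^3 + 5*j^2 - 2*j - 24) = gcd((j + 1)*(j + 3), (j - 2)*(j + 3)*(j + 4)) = j + 3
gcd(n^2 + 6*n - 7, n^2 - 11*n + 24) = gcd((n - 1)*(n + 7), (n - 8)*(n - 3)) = 1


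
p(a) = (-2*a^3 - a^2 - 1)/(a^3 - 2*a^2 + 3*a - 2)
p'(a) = (-6*a^2 - 2*a)/(a^3 - 2*a^2 + 3*a - 2) + (-3*a^2 + 4*a - 3)*(-2*a^3 - a^2 - 1)/(a^3 - 2*a^2 + 3*a - 2)^2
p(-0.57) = 0.21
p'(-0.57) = 0.47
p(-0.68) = 0.16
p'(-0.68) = 0.48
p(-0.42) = 0.28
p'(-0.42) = 0.45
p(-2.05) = -0.48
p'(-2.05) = 0.39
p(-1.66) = -0.32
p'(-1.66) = 0.44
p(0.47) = 1.54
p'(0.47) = 5.40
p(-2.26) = -0.56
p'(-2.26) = 0.36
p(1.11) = -21.28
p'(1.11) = 164.51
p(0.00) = 0.50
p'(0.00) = 0.75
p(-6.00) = -1.28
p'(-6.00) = 0.10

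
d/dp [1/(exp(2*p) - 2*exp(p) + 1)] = 2*(1 - exp(p))*exp(p)/(exp(2*p) - 2*exp(p) + 1)^2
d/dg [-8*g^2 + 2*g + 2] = 2 - 16*g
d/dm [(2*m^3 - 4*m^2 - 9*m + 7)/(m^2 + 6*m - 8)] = (2*m^4 + 24*m^3 - 63*m^2 + 50*m + 30)/(m^4 + 12*m^3 + 20*m^2 - 96*m + 64)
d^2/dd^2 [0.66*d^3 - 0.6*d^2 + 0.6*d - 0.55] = 3.96*d - 1.2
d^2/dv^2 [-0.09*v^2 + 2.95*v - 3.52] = -0.180000000000000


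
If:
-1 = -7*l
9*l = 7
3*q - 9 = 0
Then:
No Solution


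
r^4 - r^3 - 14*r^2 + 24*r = r*(r - 3)*(r - 2)*(r + 4)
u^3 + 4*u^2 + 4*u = u*(u + 2)^2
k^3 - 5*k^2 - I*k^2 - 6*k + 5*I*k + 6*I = (k - 6)*(k + 1)*(k - I)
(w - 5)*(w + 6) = w^2 + w - 30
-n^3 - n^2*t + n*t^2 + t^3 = (-n + t)*(n + t)^2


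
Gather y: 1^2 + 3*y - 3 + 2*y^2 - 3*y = 2*y^2 - 2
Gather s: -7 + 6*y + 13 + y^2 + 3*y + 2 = y^2 + 9*y + 8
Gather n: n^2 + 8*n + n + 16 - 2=n^2 + 9*n + 14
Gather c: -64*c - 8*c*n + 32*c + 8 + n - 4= c*(-8*n - 32) + n + 4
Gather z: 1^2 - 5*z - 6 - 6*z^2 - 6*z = -6*z^2 - 11*z - 5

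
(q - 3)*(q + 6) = q^2 + 3*q - 18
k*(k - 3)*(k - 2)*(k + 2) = k^4 - 3*k^3 - 4*k^2 + 12*k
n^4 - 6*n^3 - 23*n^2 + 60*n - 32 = (n - 8)*(n - 1)^2*(n + 4)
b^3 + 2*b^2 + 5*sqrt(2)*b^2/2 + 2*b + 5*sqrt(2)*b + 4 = (b + 2)*(b + sqrt(2)/2)*(b + 2*sqrt(2))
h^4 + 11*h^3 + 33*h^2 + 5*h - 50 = (h - 1)*(h + 2)*(h + 5)^2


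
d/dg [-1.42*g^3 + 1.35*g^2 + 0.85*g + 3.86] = -4.26*g^2 + 2.7*g + 0.85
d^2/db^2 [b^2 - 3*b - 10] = 2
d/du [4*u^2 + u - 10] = 8*u + 1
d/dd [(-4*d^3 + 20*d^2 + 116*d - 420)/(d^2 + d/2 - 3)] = 8*(-2*d^4 - 2*d^3 - 35*d^2 + 360*d - 69)/(4*d^4 + 4*d^3 - 23*d^2 - 12*d + 36)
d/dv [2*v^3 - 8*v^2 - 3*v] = 6*v^2 - 16*v - 3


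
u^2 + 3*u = u*(u + 3)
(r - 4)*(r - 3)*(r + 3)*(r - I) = r^4 - 4*r^3 - I*r^3 - 9*r^2 + 4*I*r^2 + 36*r + 9*I*r - 36*I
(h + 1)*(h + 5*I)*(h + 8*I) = h^3 + h^2 + 13*I*h^2 - 40*h + 13*I*h - 40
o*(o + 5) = o^2 + 5*o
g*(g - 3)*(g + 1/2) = g^3 - 5*g^2/2 - 3*g/2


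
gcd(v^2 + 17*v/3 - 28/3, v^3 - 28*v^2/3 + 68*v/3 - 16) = v - 4/3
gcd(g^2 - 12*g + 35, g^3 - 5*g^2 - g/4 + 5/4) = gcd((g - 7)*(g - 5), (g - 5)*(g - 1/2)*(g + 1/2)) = g - 5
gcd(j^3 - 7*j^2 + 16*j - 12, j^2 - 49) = 1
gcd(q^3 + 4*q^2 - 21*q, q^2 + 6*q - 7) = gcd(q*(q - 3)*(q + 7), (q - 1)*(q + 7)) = q + 7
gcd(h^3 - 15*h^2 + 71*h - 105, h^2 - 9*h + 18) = h - 3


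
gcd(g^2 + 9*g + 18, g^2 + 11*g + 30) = g + 6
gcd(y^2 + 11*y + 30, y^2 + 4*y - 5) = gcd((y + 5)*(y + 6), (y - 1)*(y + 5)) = y + 5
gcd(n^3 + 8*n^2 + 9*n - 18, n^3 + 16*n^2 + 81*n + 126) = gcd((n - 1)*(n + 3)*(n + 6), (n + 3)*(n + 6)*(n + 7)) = n^2 + 9*n + 18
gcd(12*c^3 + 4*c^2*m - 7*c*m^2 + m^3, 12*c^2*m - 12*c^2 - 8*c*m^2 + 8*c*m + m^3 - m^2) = 12*c^2 - 8*c*m + m^2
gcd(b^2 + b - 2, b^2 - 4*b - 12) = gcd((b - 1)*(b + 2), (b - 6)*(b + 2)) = b + 2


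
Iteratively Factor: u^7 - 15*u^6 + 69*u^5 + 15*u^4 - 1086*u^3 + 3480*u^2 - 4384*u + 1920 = (u - 5)*(u^6 - 10*u^5 + 19*u^4 + 110*u^3 - 536*u^2 + 800*u - 384) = (u - 5)*(u - 4)*(u^5 - 6*u^4 - 5*u^3 + 90*u^2 - 176*u + 96) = (u - 5)*(u - 4)*(u - 1)*(u^4 - 5*u^3 - 10*u^2 + 80*u - 96) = (u - 5)*(u - 4)*(u - 1)*(u + 4)*(u^3 - 9*u^2 + 26*u - 24) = (u - 5)*(u - 4)*(u - 2)*(u - 1)*(u + 4)*(u^2 - 7*u + 12) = (u - 5)*(u - 4)*(u - 3)*(u - 2)*(u - 1)*(u + 4)*(u - 4)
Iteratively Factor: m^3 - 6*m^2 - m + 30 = (m - 3)*(m^2 - 3*m - 10) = (m - 5)*(m - 3)*(m + 2)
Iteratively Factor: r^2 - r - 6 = (r - 3)*(r + 2)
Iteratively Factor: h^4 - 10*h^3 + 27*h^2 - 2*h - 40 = (h - 5)*(h^3 - 5*h^2 + 2*h + 8) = (h - 5)*(h - 2)*(h^2 - 3*h - 4) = (h - 5)*(h - 4)*(h - 2)*(h + 1)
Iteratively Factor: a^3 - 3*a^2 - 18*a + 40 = (a - 5)*(a^2 + 2*a - 8) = (a - 5)*(a + 4)*(a - 2)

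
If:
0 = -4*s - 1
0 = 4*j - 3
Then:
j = 3/4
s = -1/4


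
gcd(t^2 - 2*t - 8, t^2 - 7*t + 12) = t - 4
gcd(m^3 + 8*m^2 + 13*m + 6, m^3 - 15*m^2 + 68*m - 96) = 1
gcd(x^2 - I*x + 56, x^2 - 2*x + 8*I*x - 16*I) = 1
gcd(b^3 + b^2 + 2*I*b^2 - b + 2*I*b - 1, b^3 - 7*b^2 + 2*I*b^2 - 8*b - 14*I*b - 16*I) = b + 1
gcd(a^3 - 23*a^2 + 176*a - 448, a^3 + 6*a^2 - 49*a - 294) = a - 7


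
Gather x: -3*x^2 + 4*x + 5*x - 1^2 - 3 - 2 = -3*x^2 + 9*x - 6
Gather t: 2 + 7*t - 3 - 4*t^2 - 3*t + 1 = -4*t^2 + 4*t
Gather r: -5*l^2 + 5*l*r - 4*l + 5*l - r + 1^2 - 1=-5*l^2 + l + r*(5*l - 1)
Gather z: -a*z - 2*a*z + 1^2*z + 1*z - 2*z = -3*a*z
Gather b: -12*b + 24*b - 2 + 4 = 12*b + 2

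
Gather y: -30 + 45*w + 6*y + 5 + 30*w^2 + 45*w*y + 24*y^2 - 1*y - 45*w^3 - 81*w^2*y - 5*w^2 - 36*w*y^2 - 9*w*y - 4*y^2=-45*w^3 + 25*w^2 + 45*w + y^2*(20 - 36*w) + y*(-81*w^2 + 36*w + 5) - 25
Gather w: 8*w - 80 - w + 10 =7*w - 70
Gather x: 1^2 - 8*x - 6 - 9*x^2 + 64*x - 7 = -9*x^2 + 56*x - 12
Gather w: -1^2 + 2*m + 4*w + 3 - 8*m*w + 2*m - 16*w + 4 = 4*m + w*(-8*m - 12) + 6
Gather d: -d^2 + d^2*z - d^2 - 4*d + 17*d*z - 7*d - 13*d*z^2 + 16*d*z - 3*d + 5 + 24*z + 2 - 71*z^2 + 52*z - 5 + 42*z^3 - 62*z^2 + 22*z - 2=d^2*(z - 2) + d*(-13*z^2 + 33*z - 14) + 42*z^3 - 133*z^2 + 98*z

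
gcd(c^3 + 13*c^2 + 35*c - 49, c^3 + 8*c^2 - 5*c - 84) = c + 7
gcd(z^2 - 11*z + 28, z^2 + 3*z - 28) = z - 4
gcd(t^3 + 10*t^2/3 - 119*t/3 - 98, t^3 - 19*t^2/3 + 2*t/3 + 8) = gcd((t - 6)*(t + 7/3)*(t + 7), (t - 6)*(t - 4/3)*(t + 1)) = t - 6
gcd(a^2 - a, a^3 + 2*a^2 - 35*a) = a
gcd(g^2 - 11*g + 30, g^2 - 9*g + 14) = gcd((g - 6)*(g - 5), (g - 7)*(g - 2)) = 1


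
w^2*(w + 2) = w^3 + 2*w^2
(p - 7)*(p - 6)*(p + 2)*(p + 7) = p^4 - 4*p^3 - 61*p^2 + 196*p + 588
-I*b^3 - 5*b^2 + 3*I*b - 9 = (b - 3*I)^2*(-I*b + 1)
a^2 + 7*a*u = a*(a + 7*u)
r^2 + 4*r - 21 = (r - 3)*(r + 7)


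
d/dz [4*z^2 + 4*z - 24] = 8*z + 4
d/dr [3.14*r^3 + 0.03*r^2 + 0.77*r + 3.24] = 9.42*r^2 + 0.06*r + 0.77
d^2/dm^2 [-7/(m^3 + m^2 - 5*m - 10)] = 14*((3*m + 1)*(m^3 + m^2 - 5*m - 10) - (3*m^2 + 2*m - 5)^2)/(m^3 + m^2 - 5*m - 10)^3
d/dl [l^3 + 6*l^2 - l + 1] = 3*l^2 + 12*l - 1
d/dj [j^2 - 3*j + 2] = 2*j - 3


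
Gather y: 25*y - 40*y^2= -40*y^2 + 25*y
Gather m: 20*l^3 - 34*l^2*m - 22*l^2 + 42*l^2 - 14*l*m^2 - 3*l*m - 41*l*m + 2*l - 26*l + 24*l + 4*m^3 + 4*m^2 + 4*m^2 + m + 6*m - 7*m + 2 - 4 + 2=20*l^3 + 20*l^2 + 4*m^3 + m^2*(8 - 14*l) + m*(-34*l^2 - 44*l)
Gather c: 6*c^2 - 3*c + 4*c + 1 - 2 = 6*c^2 + c - 1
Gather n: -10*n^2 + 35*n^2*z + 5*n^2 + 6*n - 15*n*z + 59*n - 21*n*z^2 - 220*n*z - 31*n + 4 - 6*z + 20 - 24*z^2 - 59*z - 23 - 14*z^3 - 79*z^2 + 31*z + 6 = n^2*(35*z - 5) + n*(-21*z^2 - 235*z + 34) - 14*z^3 - 103*z^2 - 34*z + 7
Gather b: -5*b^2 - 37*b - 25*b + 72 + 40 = -5*b^2 - 62*b + 112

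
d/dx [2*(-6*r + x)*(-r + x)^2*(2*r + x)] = 40*r^3 - 12*r^2*x - 36*r*x^2 + 8*x^3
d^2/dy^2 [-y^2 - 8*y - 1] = -2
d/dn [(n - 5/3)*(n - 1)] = 2*n - 8/3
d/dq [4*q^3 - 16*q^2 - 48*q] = 12*q^2 - 32*q - 48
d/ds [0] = 0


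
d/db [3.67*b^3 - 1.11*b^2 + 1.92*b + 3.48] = 11.01*b^2 - 2.22*b + 1.92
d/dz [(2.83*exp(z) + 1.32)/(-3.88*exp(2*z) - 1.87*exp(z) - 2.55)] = (10.9804*exp(2*z) + 10.2432*exp(z) - 4.7481)*exp(z)/(15.0544*exp(4*z) + 14.5112*exp(3*z) + 23.2849*exp(2*z) + 9.537*exp(z) + 6.5025)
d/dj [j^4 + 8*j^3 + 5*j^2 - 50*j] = 4*j^3 + 24*j^2 + 10*j - 50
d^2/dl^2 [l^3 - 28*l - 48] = 6*l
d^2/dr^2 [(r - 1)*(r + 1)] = 2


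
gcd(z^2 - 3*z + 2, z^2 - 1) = z - 1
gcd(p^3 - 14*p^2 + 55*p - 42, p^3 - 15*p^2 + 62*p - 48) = p^2 - 7*p + 6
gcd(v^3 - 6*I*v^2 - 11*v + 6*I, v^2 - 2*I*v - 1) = v - I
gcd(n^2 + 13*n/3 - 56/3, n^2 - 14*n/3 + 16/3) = n - 8/3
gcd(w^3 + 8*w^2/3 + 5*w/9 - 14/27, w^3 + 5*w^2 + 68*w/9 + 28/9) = w^2 + 3*w + 14/9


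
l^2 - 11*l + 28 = (l - 7)*(l - 4)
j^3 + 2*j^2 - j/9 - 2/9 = (j - 1/3)*(j + 1/3)*(j + 2)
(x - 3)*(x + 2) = x^2 - x - 6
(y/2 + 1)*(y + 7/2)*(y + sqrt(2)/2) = y^3/2 + sqrt(2)*y^2/4 + 11*y^2/4 + 11*sqrt(2)*y/8 + 7*y/2 + 7*sqrt(2)/4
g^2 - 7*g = g*(g - 7)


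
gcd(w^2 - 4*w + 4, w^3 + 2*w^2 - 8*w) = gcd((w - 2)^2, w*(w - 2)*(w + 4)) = w - 2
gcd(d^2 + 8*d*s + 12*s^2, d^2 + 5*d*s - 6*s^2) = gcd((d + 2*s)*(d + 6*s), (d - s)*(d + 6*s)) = d + 6*s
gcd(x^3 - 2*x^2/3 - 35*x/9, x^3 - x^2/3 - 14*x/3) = x^2 - 7*x/3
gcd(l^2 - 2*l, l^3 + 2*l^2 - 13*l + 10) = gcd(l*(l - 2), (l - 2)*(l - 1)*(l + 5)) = l - 2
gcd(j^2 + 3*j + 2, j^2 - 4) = j + 2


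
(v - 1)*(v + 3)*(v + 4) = v^3 + 6*v^2 + 5*v - 12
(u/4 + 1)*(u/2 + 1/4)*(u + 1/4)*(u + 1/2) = u^4/8 + 21*u^3/32 + 11*u^2/16 + 33*u/128 + 1/32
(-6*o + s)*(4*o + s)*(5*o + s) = -120*o^3 - 34*o^2*s + 3*o*s^2 + s^3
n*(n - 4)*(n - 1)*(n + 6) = n^4 + n^3 - 26*n^2 + 24*n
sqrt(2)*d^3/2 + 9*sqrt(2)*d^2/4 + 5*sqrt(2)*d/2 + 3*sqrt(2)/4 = (d + 1/2)*(d + 3)*(sqrt(2)*d/2 + sqrt(2)/2)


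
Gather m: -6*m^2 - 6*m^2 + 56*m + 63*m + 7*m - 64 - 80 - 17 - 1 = -12*m^2 + 126*m - 162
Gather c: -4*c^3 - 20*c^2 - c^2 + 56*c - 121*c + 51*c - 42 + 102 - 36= -4*c^3 - 21*c^2 - 14*c + 24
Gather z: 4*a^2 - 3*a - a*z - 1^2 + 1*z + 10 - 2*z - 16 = 4*a^2 - 3*a + z*(-a - 1) - 7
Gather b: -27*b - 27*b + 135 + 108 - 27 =216 - 54*b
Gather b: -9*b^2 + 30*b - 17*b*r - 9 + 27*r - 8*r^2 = -9*b^2 + b*(30 - 17*r) - 8*r^2 + 27*r - 9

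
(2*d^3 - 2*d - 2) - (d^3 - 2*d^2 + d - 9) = d^3 + 2*d^2 - 3*d + 7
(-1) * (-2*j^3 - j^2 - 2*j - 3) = 2*j^3 + j^2 + 2*j + 3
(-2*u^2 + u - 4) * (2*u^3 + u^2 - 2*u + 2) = -4*u^5 - 3*u^3 - 10*u^2 + 10*u - 8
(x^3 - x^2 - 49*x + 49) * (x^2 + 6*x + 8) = x^5 + 5*x^4 - 47*x^3 - 253*x^2 - 98*x + 392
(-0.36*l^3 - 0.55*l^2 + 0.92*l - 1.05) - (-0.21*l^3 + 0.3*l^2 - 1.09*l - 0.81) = -0.15*l^3 - 0.85*l^2 + 2.01*l - 0.24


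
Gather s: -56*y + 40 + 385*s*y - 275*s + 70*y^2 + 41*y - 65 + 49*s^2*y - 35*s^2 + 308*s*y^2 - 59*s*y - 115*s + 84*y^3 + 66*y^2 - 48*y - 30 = s^2*(49*y - 35) + s*(308*y^2 + 326*y - 390) + 84*y^3 + 136*y^2 - 63*y - 55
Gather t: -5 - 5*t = -5*t - 5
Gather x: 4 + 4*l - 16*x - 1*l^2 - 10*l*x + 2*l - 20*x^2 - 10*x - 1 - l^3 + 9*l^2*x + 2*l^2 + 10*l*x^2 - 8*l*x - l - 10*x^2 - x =-l^3 + l^2 + 5*l + x^2*(10*l - 30) + x*(9*l^2 - 18*l - 27) + 3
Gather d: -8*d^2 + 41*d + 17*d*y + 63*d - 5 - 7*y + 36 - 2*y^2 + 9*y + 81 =-8*d^2 + d*(17*y + 104) - 2*y^2 + 2*y + 112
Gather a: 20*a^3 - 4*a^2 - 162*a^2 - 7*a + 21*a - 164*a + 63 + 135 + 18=20*a^3 - 166*a^2 - 150*a + 216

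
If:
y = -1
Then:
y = -1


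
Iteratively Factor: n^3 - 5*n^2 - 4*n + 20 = (n + 2)*(n^2 - 7*n + 10) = (n - 2)*(n + 2)*(n - 5)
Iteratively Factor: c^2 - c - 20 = (c - 5)*(c + 4)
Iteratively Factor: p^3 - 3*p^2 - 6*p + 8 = (p - 4)*(p^2 + p - 2) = (p - 4)*(p + 2)*(p - 1)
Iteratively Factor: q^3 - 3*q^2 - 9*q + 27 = (q - 3)*(q^2 - 9) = (q - 3)^2*(q + 3)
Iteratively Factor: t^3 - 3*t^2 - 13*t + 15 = (t + 3)*(t^2 - 6*t + 5) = (t - 5)*(t + 3)*(t - 1)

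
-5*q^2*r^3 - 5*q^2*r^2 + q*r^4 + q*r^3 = r^2*(-5*q + r)*(q*r + q)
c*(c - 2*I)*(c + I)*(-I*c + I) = -I*c^4 - c^3 + I*c^3 + c^2 - 2*I*c^2 + 2*I*c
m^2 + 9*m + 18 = (m + 3)*(m + 6)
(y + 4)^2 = y^2 + 8*y + 16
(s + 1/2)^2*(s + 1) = s^3 + 2*s^2 + 5*s/4 + 1/4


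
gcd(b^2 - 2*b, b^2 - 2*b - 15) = 1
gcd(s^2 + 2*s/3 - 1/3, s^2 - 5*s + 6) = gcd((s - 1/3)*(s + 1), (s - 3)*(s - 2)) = 1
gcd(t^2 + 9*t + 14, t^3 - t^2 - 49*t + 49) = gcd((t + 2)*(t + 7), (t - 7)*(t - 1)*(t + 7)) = t + 7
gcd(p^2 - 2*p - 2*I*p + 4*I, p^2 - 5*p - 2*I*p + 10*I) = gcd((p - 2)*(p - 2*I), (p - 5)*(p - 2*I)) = p - 2*I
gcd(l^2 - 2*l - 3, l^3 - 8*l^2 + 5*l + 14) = l + 1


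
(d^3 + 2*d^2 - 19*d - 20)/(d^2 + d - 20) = d + 1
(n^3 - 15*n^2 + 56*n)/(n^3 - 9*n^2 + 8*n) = (n - 7)/(n - 1)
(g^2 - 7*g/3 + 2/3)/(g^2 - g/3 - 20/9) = 3*(-3*g^2 + 7*g - 2)/(-9*g^2 + 3*g + 20)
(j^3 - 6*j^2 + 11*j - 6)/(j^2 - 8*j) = (j^3 - 6*j^2 + 11*j - 6)/(j*(j - 8))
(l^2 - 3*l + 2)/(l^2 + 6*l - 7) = (l - 2)/(l + 7)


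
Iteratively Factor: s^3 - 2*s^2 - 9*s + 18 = (s - 3)*(s^2 + s - 6) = (s - 3)*(s - 2)*(s + 3)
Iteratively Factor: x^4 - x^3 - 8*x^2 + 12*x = (x - 2)*(x^3 + x^2 - 6*x) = (x - 2)*(x + 3)*(x^2 - 2*x) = (x - 2)^2*(x + 3)*(x)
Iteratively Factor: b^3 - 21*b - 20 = (b + 4)*(b^2 - 4*b - 5) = (b + 1)*(b + 4)*(b - 5)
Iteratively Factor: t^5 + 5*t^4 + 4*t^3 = (t)*(t^4 + 5*t^3 + 4*t^2) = t^2*(t^3 + 5*t^2 + 4*t) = t^2*(t + 4)*(t^2 + t) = t^2*(t + 1)*(t + 4)*(t)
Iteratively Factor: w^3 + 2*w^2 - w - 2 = (w - 1)*(w^2 + 3*w + 2) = (w - 1)*(w + 1)*(w + 2)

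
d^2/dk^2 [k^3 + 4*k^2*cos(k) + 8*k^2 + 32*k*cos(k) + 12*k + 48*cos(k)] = -4*k^2*cos(k) - 16*k*sin(k) - 32*k*cos(k) + 6*k - 64*sin(k) - 40*cos(k) + 16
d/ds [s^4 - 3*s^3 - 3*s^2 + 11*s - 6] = 4*s^3 - 9*s^2 - 6*s + 11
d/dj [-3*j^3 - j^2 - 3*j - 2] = -9*j^2 - 2*j - 3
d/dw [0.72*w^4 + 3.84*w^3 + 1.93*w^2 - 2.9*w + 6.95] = 2.88*w^3 + 11.52*w^2 + 3.86*w - 2.9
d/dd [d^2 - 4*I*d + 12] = 2*d - 4*I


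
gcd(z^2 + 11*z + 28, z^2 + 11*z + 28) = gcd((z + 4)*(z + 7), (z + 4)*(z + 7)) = z^2 + 11*z + 28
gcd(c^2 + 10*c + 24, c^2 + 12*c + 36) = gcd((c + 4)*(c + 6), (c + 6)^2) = c + 6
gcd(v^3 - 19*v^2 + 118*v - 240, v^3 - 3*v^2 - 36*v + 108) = v - 6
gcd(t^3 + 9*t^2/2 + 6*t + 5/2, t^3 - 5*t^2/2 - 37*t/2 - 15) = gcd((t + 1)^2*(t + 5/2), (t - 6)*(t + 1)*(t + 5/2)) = t^2 + 7*t/2 + 5/2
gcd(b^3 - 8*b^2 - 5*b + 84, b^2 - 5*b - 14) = b - 7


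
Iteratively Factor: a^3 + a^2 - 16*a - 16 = (a - 4)*(a^2 + 5*a + 4) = (a - 4)*(a + 4)*(a + 1)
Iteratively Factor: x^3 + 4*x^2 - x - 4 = (x + 4)*(x^2 - 1) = (x - 1)*(x + 4)*(x + 1)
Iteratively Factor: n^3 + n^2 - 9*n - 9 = (n + 3)*(n^2 - 2*n - 3) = (n + 1)*(n + 3)*(n - 3)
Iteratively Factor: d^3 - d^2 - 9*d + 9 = (d - 3)*(d^2 + 2*d - 3) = (d - 3)*(d - 1)*(d + 3)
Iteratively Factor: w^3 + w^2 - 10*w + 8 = (w - 2)*(w^2 + 3*w - 4) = (w - 2)*(w + 4)*(w - 1)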